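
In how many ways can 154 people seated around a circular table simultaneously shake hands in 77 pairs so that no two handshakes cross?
C_77 = 18793142726809884575211361279087545193250040

These noncrossing handshakes are counted by the Catalan number C_n = (1/(n + 1)) · C(2n, n). For n = 77: C_77 = (1/78) · C(154, 77) = 1465865132691170996866486179768828525073503120/78 = 18793142726809884575211361279087545193250040.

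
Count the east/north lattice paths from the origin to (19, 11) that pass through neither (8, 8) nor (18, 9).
Number of paths = 36306855

Inclusion–exclusion. Total paths: C(30, 19) = 54627300. Through P₁: C(16, 8)·C(14, 11) = 4684680. Through P₂: C(27, 18)·C(3, 1) = 14060475. Since P₁ is strictly southwest of P₂, a monotone path through both must visit P₁ then P₂; paths through both = C(16, 8)·C(11, 10)·C(3, 1) = 424710. Avoid both = 54627300 − 4684680 − 14060475 + 424710 = 36306855.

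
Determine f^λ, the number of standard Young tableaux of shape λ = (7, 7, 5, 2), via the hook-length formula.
# SYT of shape (7, 7, 5, 2) = 72424352

Hook-length formula: f^λ = n! / Π hook(c), product over all cells c of the Young diagram. For λ = (7, 7, 5, 2), n = 21 boxes. Hook lengths by row (left-to-right, top-to-bottom): [10, 9, 7, 6, 5, 3, 2]; [9, 8, 6, 5, 4, 2, 1]; [6, 5, 3, 2, 1]; [2, 1]. Product of hooks = 705438720000. So f^λ = 21! / 705438720000 = 51090942171709440000 / 705438720000 = 72424352.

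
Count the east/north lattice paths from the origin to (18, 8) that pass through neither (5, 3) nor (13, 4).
Number of paths = 846091

Inclusion–exclusion. Total paths: C(26, 18) = 1562275. Through P₁: C(8, 5)·C(18, 13) = 479808. Through P₂: C(17, 13)·C(9, 5) = 299880. Since P₁ is strictly southwest of P₂, a monotone path through both must visit P₁ then P₂; paths through both = C(8, 5)·C(9, 8)·C(9, 5) = 63504. Avoid both = 1562275 − 479808 − 299880 + 63504 = 846091.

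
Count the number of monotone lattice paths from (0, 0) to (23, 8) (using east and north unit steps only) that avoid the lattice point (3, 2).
Number of paths = 5586425

Total paths from (0, 0) to (23, 8): C(31, 23) = 7888725. Paths through (3, 2): (paths (0, 0) → (3, 2)) × (paths (3, 2) → (23, 8)) = C(5, 3) · C(26, 20) = 10 · 230230 = 2302300. Avoidance count = 7888725 − 2302300 = 5586425.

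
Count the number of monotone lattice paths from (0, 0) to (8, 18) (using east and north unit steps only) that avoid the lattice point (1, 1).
Number of paths = 870067

Total paths from (0, 0) to (8, 18): C(26, 8) = 1562275. Paths through (1, 1): (paths (0, 0) → (1, 1)) × (paths (1, 1) → (8, 18)) = C(2, 1) · C(24, 7) = 2 · 346104 = 692208. Avoidance count = 1562275 − 692208 = 870067.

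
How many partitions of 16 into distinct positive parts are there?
q(16) = 32

List partitions of 16 into distinct parts: 16, 15+1, 14+2, 13+3, 13+2+1, 12+4, 12+3+1, 11+5, 11+4+1, 11+3+2, 10+6, 10+5+1, 10+4+2, 10+3+2+1, 9+7, 9+6+1, 9+5+2, 9+4+3, 9+4+2+1, 8+7+1, 8+6+2, 8+5+3, 8+5+2+1, 8+4+3+1, 7+6+3, 7+6+2+1, 7+5+4, 7+5+3+1, 7+4+3+2, 6+5+4+1, … (32 total). There are q(16) = 32. (Euler: this equals the number of odd-part partitions of 16.)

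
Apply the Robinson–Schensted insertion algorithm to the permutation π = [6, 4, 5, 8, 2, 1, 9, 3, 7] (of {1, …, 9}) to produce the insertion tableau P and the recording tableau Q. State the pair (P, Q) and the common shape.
P = [1, 3, 7, 9] / [2, 5, 8] / [4] / [6];  Q = [1, 3, 4, 7] / [2, 8, 9] / [5] / [6];  common shape = (4, 3, 1, 1)

Row-insert the values π_1, π_2, … into P one at a time, bumping the leftmost entry strictly greater than the inserted value down to the next row. The recording tableau Q records, in position (i, j), the step at which that cell was added to P.
  Insert 6 (step 1): P = [6];  Q = [1]
  Insert 4 (step 2): P = [4] / [6];  Q = [1] / [2]
  Insert 5 (step 3): P = [4, 5] / [6];  Q = [1, 3] / [2]
  Insert 8 (step 4): P = [4, 5, 8] / [6];  Q = [1, 3, 4] / [2]
  Insert 2 (step 5): P = [2, 5, 8] / [4] / [6];  Q = [1, 3, 4] / [2] / [5]
  Insert 1 (step 6): P = [1, 5, 8] / [2] / [4] / [6];  Q = [1, 3, 4] / [2] / [5] / [6]
  Insert 9 (step 7): P = [1, 5, 8, 9] / [2] / [4] / [6];  Q = [1, 3, 4, 7] / [2] / [5] / [6]
  Insert 3 (step 8): P = [1, 3, 8, 9] / [2, 5] / [4] / [6];  Q = [1, 3, 4, 7] / [2, 8] / [5] / [6]
  Insert 7 (step 9): P = [1, 3, 7, 9] / [2, 5, 8] / [4] / [6];  Q = [1, 3, 4, 7] / [2, 8, 9] / [5] / [6]
Final shape: (4, 3, 1, 1).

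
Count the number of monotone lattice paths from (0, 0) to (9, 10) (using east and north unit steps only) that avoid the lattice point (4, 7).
Number of paths = 73898

Total paths from (0, 0) to (9, 10): C(19, 9) = 92378. Paths through (4, 7): (paths (0, 0) → (4, 7)) × (paths (4, 7) → (9, 10)) = C(11, 4) · C(8, 5) = 330 · 56 = 18480. Avoidance count = 92378 − 18480 = 73898.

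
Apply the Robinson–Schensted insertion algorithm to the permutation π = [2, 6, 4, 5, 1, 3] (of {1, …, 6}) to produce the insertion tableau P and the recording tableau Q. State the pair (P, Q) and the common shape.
P = [1, 3, 5] / [2, 4] / [6];  Q = [1, 2, 4] / [3, 6] / [5];  common shape = (3, 2, 1)

Row-insert the values π_1, π_2, … into P one at a time, bumping the leftmost entry strictly greater than the inserted value down to the next row. The recording tableau Q records, in position (i, j), the step at which that cell was added to P.
  Insert 2 (step 1): P = [2];  Q = [1]
  Insert 6 (step 2): P = [2, 6];  Q = [1, 2]
  Insert 4 (step 3): P = [2, 4] / [6];  Q = [1, 2] / [3]
  Insert 5 (step 4): P = [2, 4, 5] / [6];  Q = [1, 2, 4] / [3]
  Insert 1 (step 5): P = [1, 4, 5] / [2] / [6];  Q = [1, 2, 4] / [3] / [5]
  Insert 3 (step 6): P = [1, 3, 5] / [2, 4] / [6];  Q = [1, 2, 4] / [3, 6] / [5]
Final shape: (3, 2, 1).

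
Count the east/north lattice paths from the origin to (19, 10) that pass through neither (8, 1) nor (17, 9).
Number of paths = 9801090

Inclusion–exclusion. Total paths: C(29, 19) = 20030010. Through P₁: C(9, 8)·C(20, 11) = 1511640. Through P₂: C(26, 17)·C(3, 2) = 9373650. Since P₁ is strictly southwest of P₂, a monotone path through both must visit P₁ then P₂; paths through both = C(9, 8)·C(17, 9)·C(3, 2) = 656370. Avoid both = 20030010 − 1511640 − 9373650 + 656370 = 9801090.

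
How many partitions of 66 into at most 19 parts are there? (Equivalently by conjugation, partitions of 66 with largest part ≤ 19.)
p(66, parts ≤ 19) = 1700603

Use the recurrence p(n, m) = p(n, m−1) + p(n−m, m): either the largest part is < m (count p(n, m−1)) or the largest part is exactly m (remove one copy of m, count p(n−m, m)). With p(0, ·) = 1 this gives p(66, parts ≤ 19) = 1700603. (By conjugating Young diagrams, this also counts partitions of 66 into at most 19 parts.)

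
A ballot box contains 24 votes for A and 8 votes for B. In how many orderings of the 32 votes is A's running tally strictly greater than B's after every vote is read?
Strict-lead orderings = 5259150

Total orderings of the 32 votes with 24 for A: C(32, 24) = 10518300. By the Bertrand ballot formula (Cycle Lemma / reflection principle), the number of orderings in which A is strictly ahead of B throughout is (p − q)/(p + q) · C(p + q, p) = (24 − 8)/(24 + 8) · 10518300 = 5259150.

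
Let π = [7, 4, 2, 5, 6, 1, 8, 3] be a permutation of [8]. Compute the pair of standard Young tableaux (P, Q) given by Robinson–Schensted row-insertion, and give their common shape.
P = [1, 3, 6, 8] / [2, 5] / [4] / [7];  Q = [1, 4, 5, 7] / [2, 8] / [3] / [6];  common shape = (4, 2, 1, 1)

Row-insert the values π_1, π_2, … into P one at a time, bumping the leftmost entry strictly greater than the inserted value down to the next row. The recording tableau Q records, in position (i, j), the step at which that cell was added to P.
  Insert 7 (step 1): P = [7];  Q = [1]
  Insert 4 (step 2): P = [4] / [7];  Q = [1] / [2]
  Insert 2 (step 3): P = [2] / [4] / [7];  Q = [1] / [2] / [3]
  Insert 5 (step 4): P = [2, 5] / [4] / [7];  Q = [1, 4] / [2] / [3]
  Insert 6 (step 5): P = [2, 5, 6] / [4] / [7];  Q = [1, 4, 5] / [2] / [3]
  Insert 1 (step 6): P = [1, 5, 6] / [2] / [4] / [7];  Q = [1, 4, 5] / [2] / [3] / [6]
  Insert 8 (step 7): P = [1, 5, 6, 8] / [2] / [4] / [7];  Q = [1, 4, 5, 7] / [2] / [3] / [6]
  Insert 3 (step 8): P = [1, 3, 6, 8] / [2, 5] / [4] / [7];  Q = [1, 4, 5, 7] / [2, 8] / [3] / [6]
Final shape: (4, 2, 1, 1).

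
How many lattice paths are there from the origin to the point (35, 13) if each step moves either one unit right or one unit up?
Number of paths = 192928249296

A monotone lattice path from (0, 0) to (35, 13) consists of 35 east steps and 13 north steps in some order, so it is determined by which 35 of the 48 steps are east. The count is C(48, 35) = 192928249296.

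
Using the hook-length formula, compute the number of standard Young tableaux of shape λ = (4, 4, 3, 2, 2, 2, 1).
# SYT of shape (4, 4, 3, 2, 2, 2, 1) = 4200768

Hook-length formula: f^λ = n! / Π hook(c), product over all cells c of the Young diagram. For λ = (4, 4, 3, 2, 2, 2, 1), n = 18 boxes. Hook lengths by row (left-to-right, top-to-bottom): [10, 8, 4, 2]; [9, 7, 3, 1]; [7, 5, 1]; [5, 3]; [4, 2]; [3, 1]; [1]. Product of hooks = 1524096000. So f^λ = 18! / 1524096000 = 6402373705728000 / 1524096000 = 4200768.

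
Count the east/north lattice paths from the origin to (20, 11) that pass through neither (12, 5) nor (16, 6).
Number of paths = 60586953

Inclusion–exclusion. Total paths: C(31, 20) = 84672315. Through P₁: C(17, 12)·C(14, 8) = 18582564. Through P₂: C(22, 16)·C(9, 4) = 9401238. Since P₁ is strictly southwest of P₂, a monotone path through both must visit P₁ then P₂; paths through both = C(17, 12)·C(5, 4)·C(9, 4) = 3898440. Avoid both = 84672315 − 18582564 − 9401238 + 3898440 = 60586953.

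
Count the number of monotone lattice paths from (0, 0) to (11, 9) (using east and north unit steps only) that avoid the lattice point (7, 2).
Number of paths = 156080

Total paths from (0, 0) to (11, 9): C(20, 11) = 167960. Paths through (7, 2): (paths (0, 0) → (7, 2)) × (paths (7, 2) → (11, 9)) = C(9, 7) · C(11, 4) = 36 · 330 = 11880. Avoidance count = 167960 − 11880 = 156080.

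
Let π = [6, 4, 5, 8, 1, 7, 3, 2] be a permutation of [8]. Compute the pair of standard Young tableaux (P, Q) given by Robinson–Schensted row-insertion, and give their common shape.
P = [1, 2, 7] / [3, 5] / [4, 8] / [6];  Q = [1, 3, 4] / [2, 6] / [5, 7] / [8];  common shape = (3, 2, 2, 1)

Row-insert the values π_1, π_2, … into P one at a time, bumping the leftmost entry strictly greater than the inserted value down to the next row. The recording tableau Q records, in position (i, j), the step at which that cell was added to P.
  Insert 6 (step 1): P = [6];  Q = [1]
  Insert 4 (step 2): P = [4] / [6];  Q = [1] / [2]
  Insert 5 (step 3): P = [4, 5] / [6];  Q = [1, 3] / [2]
  Insert 8 (step 4): P = [4, 5, 8] / [6];  Q = [1, 3, 4] / [2]
  Insert 1 (step 5): P = [1, 5, 8] / [4] / [6];  Q = [1, 3, 4] / [2] / [5]
  Insert 7 (step 6): P = [1, 5, 7] / [4, 8] / [6];  Q = [1, 3, 4] / [2, 6] / [5]
  Insert 3 (step 7): P = [1, 3, 7] / [4, 5] / [6, 8];  Q = [1, 3, 4] / [2, 6] / [5, 7]
  Insert 2 (step 8): P = [1, 2, 7] / [3, 5] / [4, 8] / [6];  Q = [1, 3, 4] / [2, 6] / [5, 7] / [8]
Final shape: (3, 2, 2, 1).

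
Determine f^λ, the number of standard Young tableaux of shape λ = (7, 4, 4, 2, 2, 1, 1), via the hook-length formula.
# SYT of shape (7, 4, 4, 2, 2, 1, 1) = 752099040

Hook-length formula: f^λ = n! / Π hook(c), product over all cells c of the Young diagram. For λ = (7, 4, 4, 2, 2, 1, 1), n = 21 boxes. Hook lengths by row (left-to-right, top-to-bottom): [13, 10, 7, 6, 3, 2, 1]; [9, 6, 3, 2]; [8, 5, 2, 1]; [5, 2]; [4, 1]; [2]; [1]. Product of hooks = 67931136000. So f^λ = 21! / 67931136000 = 51090942171709440000 / 67931136000 = 752099040.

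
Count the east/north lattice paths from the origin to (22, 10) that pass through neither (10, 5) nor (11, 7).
Number of paths = 37625016

Inclusion–exclusion. Total paths: C(32, 22) = 64512240. Through P₁: C(15, 10)·C(17, 12) = 18582564. Through P₂: C(18, 11)·C(14, 11) = 11583936. Since P₁ is strictly southwest of P₂, a monotone path through both must visit P₁ then P₂; paths through both = C(15, 10)·C(3, 1)·C(14, 11) = 3279276. Avoid both = 64512240 − 18582564 − 11583936 + 3279276 = 37625016.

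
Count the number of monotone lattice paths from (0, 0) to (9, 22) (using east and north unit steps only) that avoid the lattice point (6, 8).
Number of paths = 18118035

Total paths from (0, 0) to (9, 22): C(31, 9) = 20160075. Paths through (6, 8): (paths (0, 0) → (6, 8)) × (paths (6, 8) → (9, 22)) = C(14, 6) · C(17, 3) = 3003 · 680 = 2042040. Avoidance count = 20160075 − 2042040 = 18118035.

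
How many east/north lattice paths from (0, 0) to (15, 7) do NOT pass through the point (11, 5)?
Number of paths = 105024

Total paths from (0, 0) to (15, 7): C(22, 15) = 170544. Paths through (11, 5): (paths (0, 0) → (11, 5)) × (paths (11, 5) → (15, 7)) = C(16, 11) · C(6, 4) = 4368 · 15 = 65520. Avoidance count = 170544 − 65520 = 105024.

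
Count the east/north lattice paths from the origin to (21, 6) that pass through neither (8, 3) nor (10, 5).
Number of paths = 179454

Inclusion–exclusion. Total paths: C(27, 21) = 296010. Through P₁: C(11, 8)·C(16, 13) = 92400. Through P₂: C(15, 10)·C(12, 11) = 36036. Since P₁ is strictly southwest of P₂, a monotone path through both must visit P₁ then P₂; paths through both = C(11, 8)·C(4, 2)·C(12, 11) = 11880. Avoid both = 296010 − 92400 − 36036 + 11880 = 179454.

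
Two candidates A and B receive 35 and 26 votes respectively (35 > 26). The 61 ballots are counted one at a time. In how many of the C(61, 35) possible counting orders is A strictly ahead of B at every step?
Strict-lead orderings = 17970728529575178

Total orderings of the 61 votes with 35 for A: C(61, 35) = 121801604478231762. By the Bertrand ballot formula (Cycle Lemma / reflection principle), the number of orderings in which A is strictly ahead of B throughout is (p − q)/(p + q) · C(p + q, p) = (35 − 26)/(35 + 26) · 121801604478231762 = 17970728529575178.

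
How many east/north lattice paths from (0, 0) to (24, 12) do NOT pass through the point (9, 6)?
Number of paths = 980086380

Total paths from (0, 0) to (24, 12): C(36, 24) = 1251677700. Paths through (9, 6): (paths (0, 0) → (9, 6)) × (paths (9, 6) → (24, 12)) = C(15, 9) · C(21, 15) = 5005 · 54264 = 271591320. Avoidance count = 1251677700 − 271591320 = 980086380.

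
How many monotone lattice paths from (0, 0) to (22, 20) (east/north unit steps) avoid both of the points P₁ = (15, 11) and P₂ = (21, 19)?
Number of paths = 209242837180

Inclusion–exclusion. Total paths: C(42, 22) = 513791607420. Through P₁: C(26, 15)·C(16, 7) = 88387270400. Through P₂: C(40, 21)·C(2, 1) = 262564816800. Since P₁ is strictly southwest of P₂, a monotone path through both must visit P₁ then P₂; paths through both = C(26, 15)·C(14, 6)·C(2, 1) = 46403316960. Avoid both = 513791607420 − 88387270400 − 262564816800 + 46403316960 = 209242837180.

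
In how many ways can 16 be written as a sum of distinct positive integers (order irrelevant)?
q(16) = 32

List partitions of 16 into distinct parts: 16, 15+1, 14+2, 13+3, 13+2+1, 12+4, 12+3+1, 11+5, 11+4+1, 11+3+2, 10+6, 10+5+1, 10+4+2, 10+3+2+1, 9+7, 9+6+1, 9+5+2, 9+4+3, 9+4+2+1, 8+7+1, 8+6+2, 8+5+3, 8+5+2+1, 8+4+3+1, 7+6+3, 7+6+2+1, 7+5+4, 7+5+3+1, 7+4+3+2, 6+5+4+1, … (32 total). There are q(16) = 32. (Euler: this equals the number of odd-part partitions of 16.)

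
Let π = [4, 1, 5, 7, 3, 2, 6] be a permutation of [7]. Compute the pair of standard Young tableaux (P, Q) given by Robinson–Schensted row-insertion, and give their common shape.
P = [1, 2, 6] / [3, 5, 7] / [4];  Q = [1, 3, 4] / [2, 5, 7] / [6];  common shape = (3, 3, 1)

Row-insert the values π_1, π_2, … into P one at a time, bumping the leftmost entry strictly greater than the inserted value down to the next row. The recording tableau Q records, in position (i, j), the step at which that cell was added to P.
  Insert 4 (step 1): P = [4];  Q = [1]
  Insert 1 (step 2): P = [1] / [4];  Q = [1] / [2]
  Insert 5 (step 3): P = [1, 5] / [4];  Q = [1, 3] / [2]
  Insert 7 (step 4): P = [1, 5, 7] / [4];  Q = [1, 3, 4] / [2]
  Insert 3 (step 5): P = [1, 3, 7] / [4, 5];  Q = [1, 3, 4] / [2, 5]
  Insert 2 (step 6): P = [1, 2, 7] / [3, 5] / [4];  Q = [1, 3, 4] / [2, 5] / [6]
  Insert 6 (step 7): P = [1, 2, 6] / [3, 5, 7] / [4];  Q = [1, 3, 4] / [2, 5, 7] / [6]
Final shape: (3, 3, 1).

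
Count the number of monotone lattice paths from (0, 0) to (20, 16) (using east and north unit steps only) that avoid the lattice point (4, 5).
Number of paths = 5665097340

Total paths from (0, 0) to (20, 16): C(36, 20) = 7307872110. Paths through (4, 5): (paths (0, 0) → (4, 5)) × (paths (4, 5) → (20, 16)) = C(9, 4) · C(27, 16) = 126 · 13037895 = 1642774770. Avoidance count = 7307872110 − 1642774770 = 5665097340.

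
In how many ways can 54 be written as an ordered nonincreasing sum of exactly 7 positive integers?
p(54, 7 parts) = 13534

Partitions of n into exactly k parts are in bijection with partitions of n − k into at most k parts (subtract 1 from each part). So p(54, exactly 7) = p(47, parts ≤ 7). Computing via the recurrence p(m, j) = p(m, j−1) + p(m−j, j) gives 13534.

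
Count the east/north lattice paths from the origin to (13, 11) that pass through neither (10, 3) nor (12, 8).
Number of paths = 1969098

Inclusion–exclusion. Total paths: C(24, 13) = 2496144. Through P₁: C(13, 10)·C(11, 3) = 47190. Through P₂: C(20, 12)·C(4, 1) = 503880. Since P₁ is strictly southwest of P₂, a monotone path through both must visit P₁ then P₂; paths through both = C(13, 10)·C(7, 2)·C(4, 1) = 24024. Avoid both = 2496144 − 47190 − 503880 + 24024 = 1969098.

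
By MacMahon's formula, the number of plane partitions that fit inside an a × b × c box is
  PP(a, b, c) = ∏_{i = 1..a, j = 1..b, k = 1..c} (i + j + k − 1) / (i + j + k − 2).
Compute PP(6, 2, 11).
PP(6, 2, 11) = 32821152

Evaluate the triple product over i = 1..6, j = 1..2, k = 1..11. The factors are (2/1) · (3/2) · (4/3) · (5/4) · (6/5) · (7/6) · (8/7) · (9/8) · … (132 factors total). The numerators and denominators telescope so the product is an integer; carrying out the multiplication exactly gives PP(6, 2, 11) = 32821152.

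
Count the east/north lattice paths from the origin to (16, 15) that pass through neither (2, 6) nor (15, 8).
Number of paths = 273759883

Inclusion–exclusion. Total paths: C(31, 16) = 300540195. Through P₁: C(8, 2)·C(23, 14) = 22881320. Through P₂: C(23, 15)·C(8, 1) = 3922512. Since P₁ is strictly southwest of P₂, a monotone path through both must visit P₁ then P₂; paths through both = C(8, 2)·C(15, 13)·C(8, 1) = 23520. Avoid both = 300540195 − 22881320 − 3922512 + 23520 = 273759883.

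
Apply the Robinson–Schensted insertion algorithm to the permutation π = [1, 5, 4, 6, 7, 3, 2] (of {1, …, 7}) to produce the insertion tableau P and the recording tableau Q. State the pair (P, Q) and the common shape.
P = [1, 2, 6, 7] / [3] / [4] / [5];  Q = [1, 2, 4, 5] / [3] / [6] / [7];  common shape = (4, 1, 1, 1)

Row-insert the values π_1, π_2, … into P one at a time, bumping the leftmost entry strictly greater than the inserted value down to the next row. The recording tableau Q records, in position (i, j), the step at which that cell was added to P.
  Insert 1 (step 1): P = [1];  Q = [1]
  Insert 5 (step 2): P = [1, 5];  Q = [1, 2]
  Insert 4 (step 3): P = [1, 4] / [5];  Q = [1, 2] / [3]
  Insert 6 (step 4): P = [1, 4, 6] / [5];  Q = [1, 2, 4] / [3]
  Insert 7 (step 5): P = [1, 4, 6, 7] / [5];  Q = [1, 2, 4, 5] / [3]
  Insert 3 (step 6): P = [1, 3, 6, 7] / [4] / [5];  Q = [1, 2, 4, 5] / [3] / [6]
  Insert 2 (step 7): P = [1, 2, 6, 7] / [3] / [4] / [5];  Q = [1, 2, 4, 5] / [3] / [6] / [7]
Final shape: (4, 1, 1, 1).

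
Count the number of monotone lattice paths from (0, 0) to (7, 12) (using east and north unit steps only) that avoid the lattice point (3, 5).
Number of paths = 31908

Total paths from (0, 0) to (7, 12): C(19, 7) = 50388. Paths through (3, 5): (paths (0, 0) → (3, 5)) × (paths (3, 5) → (7, 12)) = C(8, 3) · C(11, 4) = 56 · 330 = 18480. Avoidance count = 50388 − 18480 = 31908.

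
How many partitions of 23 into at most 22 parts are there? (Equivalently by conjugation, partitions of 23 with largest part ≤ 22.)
p(23, parts ≤ 22) = 1254

Use the recurrence p(n, m) = p(n, m−1) + p(n−m, m): either the largest part is < m (count p(n, m−1)) or the largest part is exactly m (remove one copy of m, count p(n−m, m)). With p(0, ·) = 1 this gives p(23, parts ≤ 22) = 1254. (By conjugating Young diagrams, this also counts partitions of 23 into at most 22 parts.)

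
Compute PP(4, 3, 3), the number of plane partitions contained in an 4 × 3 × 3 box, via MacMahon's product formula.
PP(4, 3, 3) = 4116

Evaluate the triple product over i = 1..4, j = 1..3, k = 1..3. The factors are (2/1) · (3/2) · (4/3) · (3/2) · (4/3) · (5/4) · (4/3) · (5/4) · … (36 factors total). The numerators and denominators telescope so the product is an integer; carrying out the multiplication exactly gives PP(4, 3, 3) = 4116.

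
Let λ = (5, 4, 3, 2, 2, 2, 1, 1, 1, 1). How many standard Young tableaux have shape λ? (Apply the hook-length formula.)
# SYT of shape (5, 4, 3, 2, 2, 2, 1, 1, 1, 1) = 975511680

Hook-length formula: f^λ = n! / Π hook(c), product over all cells c of the Young diagram. For λ = (5, 4, 3, 2, 2, 2, 1, 1, 1, 1), n = 22 boxes. Hook lengths by row (left-to-right, top-to-bottom): [14, 9, 5, 3, 1]; [12, 7, 3, 1]; [10, 5, 1]; [8, 3]; [7, 2]; [6, 1]; [4]; [3]; [2]; [1]. Product of hooks = 1152216576000. So f^λ = 22! / 1152216576000 = 1124000727777607680000 / 1152216576000 = 975511680.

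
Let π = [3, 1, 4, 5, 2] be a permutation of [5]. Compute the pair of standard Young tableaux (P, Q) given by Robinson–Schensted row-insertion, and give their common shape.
P = [1, 2, 5] / [3, 4];  Q = [1, 3, 4] / [2, 5];  common shape = (3, 2)

Row-insert the values π_1, π_2, … into P one at a time, bumping the leftmost entry strictly greater than the inserted value down to the next row. The recording tableau Q records, in position (i, j), the step at which that cell was added to P.
  Insert 3 (step 1): P = [3];  Q = [1]
  Insert 1 (step 2): P = [1] / [3];  Q = [1] / [2]
  Insert 4 (step 3): P = [1, 4] / [3];  Q = [1, 3] / [2]
  Insert 5 (step 4): P = [1, 4, 5] / [3];  Q = [1, 3, 4] / [2]
  Insert 2 (step 5): P = [1, 2, 5] / [3, 4];  Q = [1, 3, 4] / [2, 5]
Final shape: (3, 2).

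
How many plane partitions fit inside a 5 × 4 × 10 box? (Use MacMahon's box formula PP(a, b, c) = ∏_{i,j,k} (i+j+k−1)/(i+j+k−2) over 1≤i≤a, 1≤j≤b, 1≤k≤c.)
PP(5, 4, 10) = 98561919456

Evaluate the triple product over i = 1..5, j = 1..4, k = 1..10. The factors are (2/1) · (3/2) · (4/3) · (5/4) · (6/5) · (7/6) · (8/7) · (9/8) · … (200 factors total). The numerators and denominators telescope so the product is an integer; carrying out the multiplication exactly gives PP(5, 4, 10) = 98561919456.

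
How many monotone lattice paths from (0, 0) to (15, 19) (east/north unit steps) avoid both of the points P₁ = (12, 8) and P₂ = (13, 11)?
Number of paths = 1720462560

Inclusion–exclusion. Total paths: C(34, 15) = 1855967520. Through P₁: C(20, 12)·C(14, 3) = 45853080. Through P₂: C(24, 13)·C(10, 2) = 112326480. Since P₁ is strictly southwest of P₂, a monotone path through both must visit P₁ then P₂; paths through both = C(20, 12)·C(4, 1)·C(10, 2) = 22674600. Avoid both = 1855967520 − 45853080 − 112326480 + 22674600 = 1720462560.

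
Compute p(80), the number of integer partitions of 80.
p(80) = 15796476

Compute p(n) via the recurrence p(n, m) = p(n, m−1) + p(n−m, m), where p(n, m) counts partitions of n with all parts ≤ m and p(n) = p(n, n). The base cases are p(0, m) = 1 and p(n, 0) = 0 for n > 0. Filling the table yields p(80) = 15796476. (Euler's pentagonal recurrence is an alternative.)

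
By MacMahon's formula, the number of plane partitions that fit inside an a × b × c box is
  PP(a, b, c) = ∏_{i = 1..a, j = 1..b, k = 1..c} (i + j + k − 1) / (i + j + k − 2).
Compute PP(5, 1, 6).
PP(5, 1, 6) = 462

Evaluate the triple product over i = 1..5, j = 1..1, k = 1..6. The factors are (2/1) · (3/2) · (4/3) · (5/4) · (6/5) · (7/6) · (3/2) · (4/3) · … (30 factors total). The numerators and denominators telescope so the product is an integer; carrying out the multiplication exactly gives PP(5, 1, 6) = 462.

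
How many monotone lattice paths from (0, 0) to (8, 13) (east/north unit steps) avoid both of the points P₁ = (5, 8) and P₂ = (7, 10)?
Number of paths = 84514

Inclusion–exclusion. Total paths: C(21, 8) = 203490. Through P₁: C(13, 5)·C(8, 3) = 72072. Through P₂: C(17, 7)·C(4, 1) = 77792. Since P₁ is strictly southwest of P₂, a monotone path through both must visit P₁ then P₂; paths through both = C(13, 5)·C(4, 2)·C(4, 1) = 30888. Avoid both = 203490 − 72072 − 77792 + 30888 = 84514.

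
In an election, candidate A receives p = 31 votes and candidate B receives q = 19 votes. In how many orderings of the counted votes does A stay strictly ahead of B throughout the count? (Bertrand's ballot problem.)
Strict-lead orderings = 7297426411968

Total orderings of the 50 votes with 31 for A: C(50, 31) = 30405943383200. By the Bertrand ballot formula (Cycle Lemma / reflection principle), the number of orderings in which A is strictly ahead of B throughout is (p − q)/(p + q) · C(p + q, p) = (31 − 19)/(31 + 19) · 30405943383200 = 7297426411968.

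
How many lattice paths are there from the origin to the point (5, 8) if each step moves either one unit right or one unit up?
Number of paths = 1287

A monotone lattice path from (0, 0) to (5, 8) consists of 5 east steps and 8 north steps in some order, so it is determined by which 5 of the 13 steps are east. The count is C(13, 5) = 1287.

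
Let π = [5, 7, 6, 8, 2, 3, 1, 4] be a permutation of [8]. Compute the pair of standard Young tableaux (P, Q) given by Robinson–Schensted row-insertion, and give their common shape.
P = [1, 3, 4] / [2, 6, 8] / [5] / [7];  Q = [1, 2, 4] / [3, 6, 8] / [5] / [7];  common shape = (3, 3, 1, 1)

Row-insert the values π_1, π_2, … into P one at a time, bumping the leftmost entry strictly greater than the inserted value down to the next row. The recording tableau Q records, in position (i, j), the step at which that cell was added to P.
  Insert 5 (step 1): P = [5];  Q = [1]
  Insert 7 (step 2): P = [5, 7];  Q = [1, 2]
  Insert 6 (step 3): P = [5, 6] / [7];  Q = [1, 2] / [3]
  Insert 8 (step 4): P = [5, 6, 8] / [7];  Q = [1, 2, 4] / [3]
  Insert 2 (step 5): P = [2, 6, 8] / [5] / [7];  Q = [1, 2, 4] / [3] / [5]
  Insert 3 (step 6): P = [2, 3, 8] / [5, 6] / [7];  Q = [1, 2, 4] / [3, 6] / [5]
  Insert 1 (step 7): P = [1, 3, 8] / [2, 6] / [5] / [7];  Q = [1, 2, 4] / [3, 6] / [5] / [7]
  Insert 4 (step 8): P = [1, 3, 4] / [2, 6, 8] / [5] / [7];  Q = [1, 2, 4] / [3, 6, 8] / [5] / [7]
Final shape: (3, 3, 1, 1).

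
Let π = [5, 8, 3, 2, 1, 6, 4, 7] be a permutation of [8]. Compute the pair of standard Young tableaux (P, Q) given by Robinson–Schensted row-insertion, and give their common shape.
P = [1, 4, 7] / [2, 6] / [3, 8] / [5];  Q = [1, 2, 8] / [3, 6] / [4, 7] / [5];  common shape = (3, 2, 2, 1)

Row-insert the values π_1, π_2, … into P one at a time, bumping the leftmost entry strictly greater than the inserted value down to the next row. The recording tableau Q records, in position (i, j), the step at which that cell was added to P.
  Insert 5 (step 1): P = [5];  Q = [1]
  Insert 8 (step 2): P = [5, 8];  Q = [1, 2]
  Insert 3 (step 3): P = [3, 8] / [5];  Q = [1, 2] / [3]
  Insert 2 (step 4): P = [2, 8] / [3] / [5];  Q = [1, 2] / [3] / [4]
  Insert 1 (step 5): P = [1, 8] / [2] / [3] / [5];  Q = [1, 2] / [3] / [4] / [5]
  Insert 6 (step 6): P = [1, 6] / [2, 8] / [3] / [5];  Q = [1, 2] / [3, 6] / [4] / [5]
  Insert 4 (step 7): P = [1, 4] / [2, 6] / [3, 8] / [5];  Q = [1, 2] / [3, 6] / [4, 7] / [5]
  Insert 7 (step 8): P = [1, 4, 7] / [2, 6] / [3, 8] / [5];  Q = [1, 2, 8] / [3, 6] / [4, 7] / [5]
Final shape: (3, 2, 2, 1).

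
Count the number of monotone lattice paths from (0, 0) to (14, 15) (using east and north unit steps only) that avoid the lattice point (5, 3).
Number of paths = 61098680

Total paths from (0, 0) to (14, 15): C(29, 14) = 77558760. Paths through (5, 3): (paths (0, 0) → (5, 3)) × (paths (5, 3) → (14, 15)) = C(8, 5) · C(21, 9) = 56 · 293930 = 16460080. Avoidance count = 77558760 − 16460080 = 61098680.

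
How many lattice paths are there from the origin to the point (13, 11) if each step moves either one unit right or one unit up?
Number of paths = 2496144

A monotone lattice path from (0, 0) to (13, 11) consists of 13 east steps and 11 north steps in some order, so it is determined by which 13 of the 24 steps are east. The count is C(24, 13) = 2496144.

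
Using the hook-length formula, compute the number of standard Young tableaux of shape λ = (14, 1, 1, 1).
# SYT of shape (14, 1, 1, 1) = 560

Hook-length formula: f^λ = n! / Π hook(c), product over all cells c of the Young diagram. For λ = (14, 1, 1, 1), n = 17 boxes. Hook lengths by row (left-to-right, top-to-bottom): [17, 13, 12, 11, 10, 9, 8, 7, 6, 5, 4, 3, 2, 1]; [3]; [2]; [1]. Product of hooks = 635156121600. So f^λ = 17! / 635156121600 = 355687428096000 / 635156121600 = 560.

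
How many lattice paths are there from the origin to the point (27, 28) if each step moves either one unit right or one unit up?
Number of paths = 3824345300380220

A monotone lattice path from (0, 0) to (27, 28) consists of 27 east steps and 28 north steps in some order, so it is determined by which 27 of the 55 steps are east. The count is C(55, 27) = 3824345300380220.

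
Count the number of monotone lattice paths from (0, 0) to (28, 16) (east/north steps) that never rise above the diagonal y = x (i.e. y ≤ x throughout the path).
Number of paths = 186803188858

By the reflection principle (André's argument), the number of monotone paths to (28, 16) with n ≤ m that never go above y = x is C(44, 28) − C(44, 29) = 416714805914 − 229911617056 = 186803188858.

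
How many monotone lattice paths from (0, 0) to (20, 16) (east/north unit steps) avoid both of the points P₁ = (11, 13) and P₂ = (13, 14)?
Number of paths = 6306205182

Inclusion–exclusion. Total paths: C(36, 20) = 7307872110. Through P₁: C(24, 11)·C(12, 9) = 549151680. Through P₂: C(27, 13)·C(9, 7) = 722098800. Since P₁ is strictly southwest of P₂, a monotone path through both must visit P₁ then P₂; paths through both = C(24, 11)·C(3, 2)·C(9, 7) = 269583552. Avoid both = 7307872110 − 549151680 − 722098800 + 269583552 = 6306205182.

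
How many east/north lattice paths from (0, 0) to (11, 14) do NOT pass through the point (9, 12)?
Number of paths = 2693820

Total paths from (0, 0) to (11, 14): C(25, 11) = 4457400. Paths through (9, 12): (paths (0, 0) → (9, 12)) × (paths (9, 12) → (11, 14)) = C(21, 9) · C(4, 2) = 293930 · 6 = 1763580. Avoidance count = 4457400 − 1763580 = 2693820.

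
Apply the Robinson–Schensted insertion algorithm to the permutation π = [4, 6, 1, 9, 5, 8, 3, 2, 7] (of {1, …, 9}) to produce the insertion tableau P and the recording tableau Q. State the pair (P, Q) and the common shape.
P = [1, 2, 7] / [3, 5, 8] / [4, 9] / [6];  Q = [1, 2, 4] / [3, 5, 6] / [7, 9] / [8];  common shape = (3, 3, 2, 1)

Row-insert the values π_1, π_2, … into P one at a time, bumping the leftmost entry strictly greater than the inserted value down to the next row. The recording tableau Q records, in position (i, j), the step at which that cell was added to P.
  Insert 4 (step 1): P = [4];  Q = [1]
  Insert 6 (step 2): P = [4, 6];  Q = [1, 2]
  Insert 1 (step 3): P = [1, 6] / [4];  Q = [1, 2] / [3]
  Insert 9 (step 4): P = [1, 6, 9] / [4];  Q = [1, 2, 4] / [3]
  Insert 5 (step 5): P = [1, 5, 9] / [4, 6];  Q = [1, 2, 4] / [3, 5]
  Insert 8 (step 6): P = [1, 5, 8] / [4, 6, 9];  Q = [1, 2, 4] / [3, 5, 6]
  Insert 3 (step 7): P = [1, 3, 8] / [4, 5, 9] / [6];  Q = [1, 2, 4] / [3, 5, 6] / [7]
  Insert 2 (step 8): P = [1, 2, 8] / [3, 5, 9] / [4] / [6];  Q = [1, 2, 4] / [3, 5, 6] / [7] / [8]
  Insert 7 (step 9): P = [1, 2, 7] / [3, 5, 8] / [4, 9] / [6];  Q = [1, 2, 4] / [3, 5, 6] / [7, 9] / [8]
Final shape: (3, 3, 2, 1).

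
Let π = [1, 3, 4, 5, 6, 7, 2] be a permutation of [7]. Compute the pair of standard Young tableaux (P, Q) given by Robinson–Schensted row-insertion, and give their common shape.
P = [1, 2, 4, 5, 6, 7] / [3];  Q = [1, 2, 3, 4, 5, 6] / [7];  common shape = (6, 1)

Row-insert the values π_1, π_2, … into P one at a time, bumping the leftmost entry strictly greater than the inserted value down to the next row. The recording tableau Q records, in position (i, j), the step at which that cell was added to P.
  Insert 1 (step 1): P = [1];  Q = [1]
  Insert 3 (step 2): P = [1, 3];  Q = [1, 2]
  Insert 4 (step 3): P = [1, 3, 4];  Q = [1, 2, 3]
  Insert 5 (step 4): P = [1, 3, 4, 5];  Q = [1, 2, 3, 4]
  Insert 6 (step 5): P = [1, 3, 4, 5, 6];  Q = [1, 2, 3, 4, 5]
  Insert 7 (step 6): P = [1, 3, 4, 5, 6, 7];  Q = [1, 2, 3, 4, 5, 6]
  Insert 2 (step 7): P = [1, 2, 4, 5, 6, 7] / [3];  Q = [1, 2, 3, 4, 5, 6] / [7]
Final shape: (6, 1).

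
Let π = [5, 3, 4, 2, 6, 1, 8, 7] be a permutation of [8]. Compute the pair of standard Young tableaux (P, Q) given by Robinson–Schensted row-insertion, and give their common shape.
P = [1, 4, 6, 7] / [2, 8] / [3] / [5];  Q = [1, 3, 5, 7] / [2, 8] / [4] / [6];  common shape = (4, 2, 1, 1)

Row-insert the values π_1, π_2, … into P one at a time, bumping the leftmost entry strictly greater than the inserted value down to the next row. The recording tableau Q records, in position (i, j), the step at which that cell was added to P.
  Insert 5 (step 1): P = [5];  Q = [1]
  Insert 3 (step 2): P = [3] / [5];  Q = [1] / [2]
  Insert 4 (step 3): P = [3, 4] / [5];  Q = [1, 3] / [2]
  Insert 2 (step 4): P = [2, 4] / [3] / [5];  Q = [1, 3] / [2] / [4]
  Insert 6 (step 5): P = [2, 4, 6] / [3] / [5];  Q = [1, 3, 5] / [2] / [4]
  Insert 1 (step 6): P = [1, 4, 6] / [2] / [3] / [5];  Q = [1, 3, 5] / [2] / [4] / [6]
  Insert 8 (step 7): P = [1, 4, 6, 8] / [2] / [3] / [5];  Q = [1, 3, 5, 7] / [2] / [4] / [6]
  Insert 7 (step 8): P = [1, 4, 6, 7] / [2, 8] / [3] / [5];  Q = [1, 3, 5, 7] / [2, 8] / [4] / [6]
Final shape: (4, 2, 1, 1).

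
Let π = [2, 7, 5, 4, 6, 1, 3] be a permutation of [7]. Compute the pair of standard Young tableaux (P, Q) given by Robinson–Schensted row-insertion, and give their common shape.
P = [1, 3, 6] / [2, 4] / [5] / [7];  Q = [1, 2, 5] / [3, 7] / [4] / [6];  common shape = (3, 2, 1, 1)

Row-insert the values π_1, π_2, … into P one at a time, bumping the leftmost entry strictly greater than the inserted value down to the next row. The recording tableau Q records, in position (i, j), the step at which that cell was added to P.
  Insert 2 (step 1): P = [2];  Q = [1]
  Insert 7 (step 2): P = [2, 7];  Q = [1, 2]
  Insert 5 (step 3): P = [2, 5] / [7];  Q = [1, 2] / [3]
  Insert 4 (step 4): P = [2, 4] / [5] / [7];  Q = [1, 2] / [3] / [4]
  Insert 6 (step 5): P = [2, 4, 6] / [5] / [7];  Q = [1, 2, 5] / [3] / [4]
  Insert 1 (step 6): P = [1, 4, 6] / [2] / [5] / [7];  Q = [1, 2, 5] / [3] / [4] / [6]
  Insert 3 (step 7): P = [1, 3, 6] / [2, 4] / [5] / [7];  Q = [1, 2, 5] / [3, 7] / [4] / [6]
Final shape: (3, 2, 1, 1).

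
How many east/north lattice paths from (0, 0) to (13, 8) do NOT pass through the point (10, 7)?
Number of paths = 125698

Total paths from (0, 0) to (13, 8): C(21, 13) = 203490. Paths through (10, 7): (paths (0, 0) → (10, 7)) × (paths (10, 7) → (13, 8)) = C(17, 10) · C(4, 3) = 19448 · 4 = 77792. Avoidance count = 203490 − 77792 = 125698.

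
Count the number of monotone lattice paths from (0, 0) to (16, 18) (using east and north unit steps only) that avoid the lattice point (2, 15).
Number of paths = 2203868950

Total paths from (0, 0) to (16, 18): C(34, 16) = 2203961430. Paths through (2, 15): (paths (0, 0) → (2, 15)) × (paths (2, 15) → (16, 18)) = C(17, 2) · C(17, 14) = 136 · 680 = 92480. Avoidance count = 2203961430 − 92480 = 2203868950.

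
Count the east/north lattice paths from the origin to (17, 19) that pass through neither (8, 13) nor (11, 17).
Number of paths = 7177172310

Inclusion–exclusion. Total paths: C(36, 17) = 8597496600. Through P₁: C(21, 8)·C(15, 9) = 1018467450. Through P₂: C(28, 11)·C(8, 6) = 601277040. Since P₁ is strictly southwest of P₂, a monotone path through both must visit P₁ then P₂; paths through both = C(21, 8)·C(7, 3)·C(8, 6) = 199420200. Avoid both = 8597496600 − 1018467450 − 601277040 + 199420200 = 7177172310.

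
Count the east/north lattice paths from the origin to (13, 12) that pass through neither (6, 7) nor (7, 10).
Number of paths = 3488876

Inclusion–exclusion. Total paths: C(25, 13) = 5200300. Through P₁: C(13, 6)·C(12, 7) = 1359072. Through P₂: C(17, 7)·C(8, 6) = 544544. Since P₁ is strictly southwest of P₂, a monotone path through both must visit P₁ then P₂; paths through both = C(13, 6)·C(4, 1)·C(8, 6) = 192192. Avoid both = 5200300 − 1359072 − 544544 + 192192 = 3488876.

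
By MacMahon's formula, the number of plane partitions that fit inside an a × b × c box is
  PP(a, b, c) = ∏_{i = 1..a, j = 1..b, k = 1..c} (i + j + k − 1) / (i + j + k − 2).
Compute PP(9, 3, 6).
PP(9, 3, 6) = 2530768240

Evaluate the triple product over i = 1..9, j = 1..3, k = 1..6. The factors are (2/1) · (3/2) · (4/3) · (5/4) · (6/5) · (7/6) · (3/2) · (4/3) · … (162 factors total). The numerators and denominators telescope so the product is an integer; carrying out the multiplication exactly gives PP(9, 3, 6) = 2530768240.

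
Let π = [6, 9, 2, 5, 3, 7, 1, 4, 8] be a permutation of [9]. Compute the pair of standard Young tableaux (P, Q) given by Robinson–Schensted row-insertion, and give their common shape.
P = [1, 3, 4, 8] / [2, 7] / [5, 9] / [6];  Q = [1, 2, 6, 9] / [3, 4] / [5, 8] / [7];  common shape = (4, 2, 2, 1)

Row-insert the values π_1, π_2, … into P one at a time, bumping the leftmost entry strictly greater than the inserted value down to the next row. The recording tableau Q records, in position (i, j), the step at which that cell was added to P.
  Insert 6 (step 1): P = [6];  Q = [1]
  Insert 9 (step 2): P = [6, 9];  Q = [1, 2]
  Insert 2 (step 3): P = [2, 9] / [6];  Q = [1, 2] / [3]
  Insert 5 (step 4): P = [2, 5] / [6, 9];  Q = [1, 2] / [3, 4]
  Insert 3 (step 5): P = [2, 3] / [5, 9] / [6];  Q = [1, 2] / [3, 4] / [5]
  Insert 7 (step 6): P = [2, 3, 7] / [5, 9] / [6];  Q = [1, 2, 6] / [3, 4] / [5]
  Insert 1 (step 7): P = [1, 3, 7] / [2, 9] / [5] / [6];  Q = [1, 2, 6] / [3, 4] / [5] / [7]
  Insert 4 (step 8): P = [1, 3, 4] / [2, 7] / [5, 9] / [6];  Q = [1, 2, 6] / [3, 4] / [5, 8] / [7]
  Insert 8 (step 9): P = [1, 3, 4, 8] / [2, 7] / [5, 9] / [6];  Q = [1, 2, 6, 9] / [3, 4] / [5, 8] / [7]
Final shape: (4, 2, 2, 1).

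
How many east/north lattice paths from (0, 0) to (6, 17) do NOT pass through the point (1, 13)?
Number of paths = 99183

Total paths from (0, 0) to (6, 17): C(23, 6) = 100947. Paths through (1, 13): (paths (0, 0) → (1, 13)) × (paths (1, 13) → (6, 17)) = C(14, 1) · C(9, 5) = 14 · 126 = 1764. Avoidance count = 100947 − 1764 = 99183.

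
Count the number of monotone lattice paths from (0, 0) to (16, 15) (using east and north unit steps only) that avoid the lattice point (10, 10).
Number of paths = 215182923

Total paths from (0, 0) to (16, 15): C(31, 16) = 300540195. Paths through (10, 10): (paths (0, 0) → (10, 10)) × (paths (10, 10) → (16, 15)) = C(20, 10) · C(11, 6) = 184756 · 462 = 85357272. Avoidance count = 300540195 − 85357272 = 215182923.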